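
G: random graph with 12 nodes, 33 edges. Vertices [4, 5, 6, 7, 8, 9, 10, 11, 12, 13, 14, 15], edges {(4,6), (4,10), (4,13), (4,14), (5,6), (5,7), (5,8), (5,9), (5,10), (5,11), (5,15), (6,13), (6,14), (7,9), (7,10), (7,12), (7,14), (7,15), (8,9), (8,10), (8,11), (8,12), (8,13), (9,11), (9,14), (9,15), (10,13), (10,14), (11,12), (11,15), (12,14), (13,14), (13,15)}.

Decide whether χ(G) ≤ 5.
A valid 5-coloring: color 1: [5, 14]; color 2: [6, 10, 12, 15]; color 3: [4, 7, 8]; color 4: [11, 13]; color 5: [9].
(χ(G) = 4 ≤ 5.)

Yes, G is 5-colorable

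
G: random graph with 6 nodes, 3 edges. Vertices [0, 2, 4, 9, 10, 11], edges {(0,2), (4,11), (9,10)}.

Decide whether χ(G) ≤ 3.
Yes, G is 3-colorable

A valid 3-coloring: color 1: [2, 4, 9]; color 2: [0, 10, 11].
(χ(G) = 2 ≤ 3.)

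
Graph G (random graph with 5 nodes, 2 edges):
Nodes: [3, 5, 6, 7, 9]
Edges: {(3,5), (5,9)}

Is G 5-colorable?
Yes, G is 5-colorable

A valid 5-coloring: color 1: [5, 6, 7]; color 2: [3, 9].
(χ(G) = 2 ≤ 5.)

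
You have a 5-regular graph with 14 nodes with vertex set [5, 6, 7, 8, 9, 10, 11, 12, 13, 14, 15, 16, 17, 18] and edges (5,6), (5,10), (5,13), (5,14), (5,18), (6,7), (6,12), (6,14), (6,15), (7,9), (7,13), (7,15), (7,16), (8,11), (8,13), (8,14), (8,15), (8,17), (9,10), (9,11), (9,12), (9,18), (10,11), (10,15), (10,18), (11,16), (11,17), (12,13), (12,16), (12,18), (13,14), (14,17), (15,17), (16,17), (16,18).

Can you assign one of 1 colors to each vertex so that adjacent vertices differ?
No, G is not 1-colorable

The clique on vertices [5, 10, 18] has size 3 > 1, so it alone needs 3 colors.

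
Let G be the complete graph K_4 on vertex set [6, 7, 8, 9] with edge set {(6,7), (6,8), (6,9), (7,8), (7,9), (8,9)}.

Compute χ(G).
χ(G) = 4

Clique number ω(G) = 4 (lower bound: χ ≥ ω).
The clique on [6, 7, 8, 9] has size 4, forcing χ ≥ 4, and the coloring below uses 4 colors, so χ(G) = 4.
A valid 4-coloring: color 1: [8]; color 2: [7]; color 3: [9]; color 4: [6].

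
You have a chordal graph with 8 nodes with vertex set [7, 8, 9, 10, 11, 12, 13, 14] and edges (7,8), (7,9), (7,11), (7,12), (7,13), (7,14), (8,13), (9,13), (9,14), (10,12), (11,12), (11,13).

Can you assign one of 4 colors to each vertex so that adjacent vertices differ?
A valid 4-coloring: color 1: [7, 10]; color 2: [12, 13, 14]; color 3: [8, 9, 11].
(χ(G) = 3 ≤ 4.)

Yes, G is 4-colorable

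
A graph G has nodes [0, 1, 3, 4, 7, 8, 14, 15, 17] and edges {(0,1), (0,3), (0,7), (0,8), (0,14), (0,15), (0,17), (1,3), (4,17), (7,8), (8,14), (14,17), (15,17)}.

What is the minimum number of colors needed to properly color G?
χ(G) = 3

Clique number ω(G) = 3 (lower bound: χ ≥ ω).
The clique on [0, 1, 3] has size 3, forcing χ ≥ 3, and the coloring below uses 3 colors, so χ(G) = 3.
A valid 3-coloring: color 1: [0, 4]; color 2: [1, 8, 17]; color 3: [3, 7, 14, 15].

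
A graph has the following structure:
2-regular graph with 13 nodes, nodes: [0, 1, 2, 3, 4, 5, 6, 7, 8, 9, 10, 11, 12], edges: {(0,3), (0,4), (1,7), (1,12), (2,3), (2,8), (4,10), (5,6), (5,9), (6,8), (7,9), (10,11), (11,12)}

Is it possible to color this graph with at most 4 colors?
A valid 4-coloring: color 1: [3, 5, 7, 8, 10, 12]; color 2: [1, 2, 4, 6, 9, 11]; color 3: [0].
(χ(G) = 3 ≤ 4.)

Yes, G is 4-colorable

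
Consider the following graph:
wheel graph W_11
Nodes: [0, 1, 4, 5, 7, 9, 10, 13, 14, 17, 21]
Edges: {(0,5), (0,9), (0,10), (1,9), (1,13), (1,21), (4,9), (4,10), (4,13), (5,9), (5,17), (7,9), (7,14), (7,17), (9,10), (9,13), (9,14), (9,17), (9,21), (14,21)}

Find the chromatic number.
Clique number ω(G) = 3 (lower bound: χ ≥ ω).
The clique on [0, 9, 10] has size 3, forcing χ ≥ 3, and the coloring below uses 3 colors, so χ(G) = 3.
A valid 3-coloring: color 1: [9]; color 2: [0, 1, 4, 14, 17]; color 3: [5, 7, 10, 13, 21].

χ(G) = 3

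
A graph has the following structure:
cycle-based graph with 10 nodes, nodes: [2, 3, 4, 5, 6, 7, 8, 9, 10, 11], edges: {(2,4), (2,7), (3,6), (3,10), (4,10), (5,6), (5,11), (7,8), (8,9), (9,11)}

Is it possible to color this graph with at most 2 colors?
A valid 2-coloring: color 1: [2, 6, 8, 10, 11]; color 2: [3, 4, 5, 7, 9].
(χ(G) = 2 ≤ 2.)

Yes, G is 2-colorable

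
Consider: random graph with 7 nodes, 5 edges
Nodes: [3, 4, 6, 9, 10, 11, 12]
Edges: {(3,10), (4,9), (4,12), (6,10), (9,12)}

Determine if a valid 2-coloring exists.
No, G is not 2-colorable

The clique on vertices [4, 9, 12] has size 3 > 2, so it alone needs 3 colors.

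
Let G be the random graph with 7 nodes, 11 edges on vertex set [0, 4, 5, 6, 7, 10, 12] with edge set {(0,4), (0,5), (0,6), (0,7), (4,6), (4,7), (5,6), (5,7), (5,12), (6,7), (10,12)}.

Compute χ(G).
Clique number ω(G) = 4 (lower bound: χ ≥ ω).
The clique on [0, 4, 6, 7] has size 4, forcing χ ≥ 4, and the coloring below uses 4 colors, so χ(G) = 4.
A valid 4-coloring: color 1: [4, 5, 10]; color 2: [6, 12]; color 3: [0]; color 4: [7].

χ(G) = 4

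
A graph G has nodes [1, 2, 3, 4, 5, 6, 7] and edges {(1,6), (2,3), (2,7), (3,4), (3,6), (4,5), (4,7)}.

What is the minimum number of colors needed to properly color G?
χ(G) = 2

Clique number ω(G) = 2 (lower bound: χ ≥ ω).
The graph is bipartite (no odd cycle), so 2 colors suffice: χ(G) = 2.
A valid 2-coloring: color 1: [2, 4, 6]; color 2: [1, 3, 5, 7].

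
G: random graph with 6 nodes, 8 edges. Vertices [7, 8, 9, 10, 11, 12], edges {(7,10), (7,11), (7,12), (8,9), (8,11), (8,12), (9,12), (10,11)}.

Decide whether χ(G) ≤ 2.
The clique on vertices [8, 9, 12] has size 3 > 2, so it alone needs 3 colors.

No, G is not 2-colorable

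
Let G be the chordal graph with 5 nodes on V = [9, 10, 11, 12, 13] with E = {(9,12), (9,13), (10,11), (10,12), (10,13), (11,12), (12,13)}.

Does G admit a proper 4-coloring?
A valid 4-coloring: color 1: [12]; color 2: [11, 13]; color 3: [9, 10].
(χ(G) = 3 ≤ 4.)

Yes, G is 4-colorable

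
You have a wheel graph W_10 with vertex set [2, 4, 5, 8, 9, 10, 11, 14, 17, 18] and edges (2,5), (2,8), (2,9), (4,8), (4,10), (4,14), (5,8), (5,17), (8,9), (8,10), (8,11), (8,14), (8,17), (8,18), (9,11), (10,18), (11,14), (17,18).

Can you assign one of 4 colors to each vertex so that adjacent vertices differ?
Yes, G is 4-colorable

A valid 4-coloring: color 1: [8]; color 2: [9, 10, 14, 17]; color 3: [2, 4, 11, 18]; color 4: [5].
(χ(G) = 4 ≤ 4.)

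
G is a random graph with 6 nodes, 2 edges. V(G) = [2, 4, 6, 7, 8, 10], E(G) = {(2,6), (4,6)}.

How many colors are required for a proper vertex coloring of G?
Clique number ω(G) = 2 (lower bound: χ ≥ ω).
The graph is bipartite (no odd cycle), so 2 colors suffice: χ(G) = 2.
A valid 2-coloring: color 1: [6, 7, 8, 10]; color 2: [2, 4].

χ(G) = 2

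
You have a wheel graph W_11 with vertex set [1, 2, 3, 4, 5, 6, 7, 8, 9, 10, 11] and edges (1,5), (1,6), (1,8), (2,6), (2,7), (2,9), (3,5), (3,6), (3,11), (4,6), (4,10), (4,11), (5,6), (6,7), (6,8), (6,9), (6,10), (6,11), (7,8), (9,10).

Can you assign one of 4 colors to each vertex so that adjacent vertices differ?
Yes, G is 4-colorable

A valid 4-coloring: color 1: [6]; color 2: [1, 3, 4, 7, 9]; color 3: [2, 5, 8, 10, 11].
(χ(G) = 3 ≤ 4.)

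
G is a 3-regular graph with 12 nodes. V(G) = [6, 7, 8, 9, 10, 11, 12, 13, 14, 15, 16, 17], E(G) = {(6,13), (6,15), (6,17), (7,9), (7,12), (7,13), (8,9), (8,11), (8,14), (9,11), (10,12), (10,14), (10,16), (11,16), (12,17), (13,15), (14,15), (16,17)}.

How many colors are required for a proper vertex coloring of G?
χ(G) = 3

Clique number ω(G) = 3 (lower bound: χ ≥ ω).
The clique on [6, 13, 15] has size 3, forcing χ ≥ 3, and the coloring below uses 3 colors, so χ(G) = 3.
A valid 3-coloring: color 1: [6, 9, 12, 14, 16]; color 2: [7, 10, 11, 15, 17]; color 3: [8, 13].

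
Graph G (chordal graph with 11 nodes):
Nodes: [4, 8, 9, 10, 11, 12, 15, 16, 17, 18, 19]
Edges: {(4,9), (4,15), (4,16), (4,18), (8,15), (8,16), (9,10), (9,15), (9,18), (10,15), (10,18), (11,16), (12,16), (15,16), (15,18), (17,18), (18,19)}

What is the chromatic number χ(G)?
Clique number ω(G) = 4 (lower bound: χ ≥ ω).
The clique on [9, 10, 15, 18] has size 4, forcing χ ≥ 4, and the coloring below uses 4 colors, so χ(G) = 4.
A valid 4-coloring: color 1: [11, 12, 15, 17, 19]; color 2: [16, 18]; color 3: [8, 9]; color 4: [4, 10].

χ(G) = 4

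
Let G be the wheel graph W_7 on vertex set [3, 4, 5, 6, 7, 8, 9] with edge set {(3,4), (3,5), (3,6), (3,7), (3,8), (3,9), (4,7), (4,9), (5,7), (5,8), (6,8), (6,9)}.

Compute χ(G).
χ(G) = 3

Clique number ω(G) = 3 (lower bound: χ ≥ ω).
The clique on [3, 5, 8] has size 3, forcing χ ≥ 3, and the coloring below uses 3 colors, so χ(G) = 3.
A valid 3-coloring: color 1: [3]; color 2: [4, 5, 6]; color 3: [7, 8, 9].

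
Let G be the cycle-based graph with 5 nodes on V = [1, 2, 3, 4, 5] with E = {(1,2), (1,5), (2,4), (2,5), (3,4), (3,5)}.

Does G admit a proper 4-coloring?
Yes, G is 4-colorable

A valid 4-coloring: color 1: [4, 5]; color 2: [2, 3]; color 3: [1].
(χ(G) = 3 ≤ 4.)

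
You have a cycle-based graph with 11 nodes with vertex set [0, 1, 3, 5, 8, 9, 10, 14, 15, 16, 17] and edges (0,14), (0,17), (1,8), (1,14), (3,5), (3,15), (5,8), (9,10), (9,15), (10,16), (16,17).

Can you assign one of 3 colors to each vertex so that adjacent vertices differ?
Yes, G is 3-colorable

A valid 3-coloring: color 1: [1, 5, 10, 15, 17]; color 2: [0, 3, 8, 9, 16]; color 3: [14].
(χ(G) = 3 ≤ 3.)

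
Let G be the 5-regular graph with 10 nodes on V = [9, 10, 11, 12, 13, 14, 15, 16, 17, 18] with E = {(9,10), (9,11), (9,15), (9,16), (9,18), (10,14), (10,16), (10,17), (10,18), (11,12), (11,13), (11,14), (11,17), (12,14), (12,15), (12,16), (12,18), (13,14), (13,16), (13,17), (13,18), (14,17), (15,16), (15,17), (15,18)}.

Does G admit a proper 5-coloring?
A valid 5-coloring: color 1: [16, 17, 18]; color 2: [9, 12, 13]; color 3: [10, 11, 15]; color 4: [14].
(χ(G) = 4 ≤ 5.)

Yes, G is 5-colorable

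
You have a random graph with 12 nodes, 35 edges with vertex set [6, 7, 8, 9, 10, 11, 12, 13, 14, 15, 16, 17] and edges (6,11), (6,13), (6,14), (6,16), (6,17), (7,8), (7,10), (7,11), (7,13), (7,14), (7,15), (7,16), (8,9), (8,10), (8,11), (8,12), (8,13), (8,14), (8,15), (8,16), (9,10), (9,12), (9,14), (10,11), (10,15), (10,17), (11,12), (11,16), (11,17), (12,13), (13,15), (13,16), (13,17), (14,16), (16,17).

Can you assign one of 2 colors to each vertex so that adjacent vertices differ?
The clique on vertices [7, 8, 11, 16] has size 4 > 2, so it alone needs 4 colors.

No, G is not 2-colorable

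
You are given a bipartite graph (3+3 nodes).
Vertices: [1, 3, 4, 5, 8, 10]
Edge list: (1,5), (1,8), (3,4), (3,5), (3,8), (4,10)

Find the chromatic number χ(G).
Clique number ω(G) = 2 (lower bound: χ ≥ ω).
The graph is bipartite (no odd cycle), so 2 colors suffice: χ(G) = 2.
A valid 2-coloring: color 1: [1, 3, 10]; color 2: [4, 5, 8].

χ(G) = 2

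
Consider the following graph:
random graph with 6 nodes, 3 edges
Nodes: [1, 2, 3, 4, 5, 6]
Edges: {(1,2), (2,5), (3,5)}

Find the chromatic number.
χ(G) = 2

Clique number ω(G) = 2 (lower bound: χ ≥ ω).
The graph is bipartite (no odd cycle), so 2 colors suffice: χ(G) = 2.
A valid 2-coloring: color 1: [2, 3, 4, 6]; color 2: [1, 5].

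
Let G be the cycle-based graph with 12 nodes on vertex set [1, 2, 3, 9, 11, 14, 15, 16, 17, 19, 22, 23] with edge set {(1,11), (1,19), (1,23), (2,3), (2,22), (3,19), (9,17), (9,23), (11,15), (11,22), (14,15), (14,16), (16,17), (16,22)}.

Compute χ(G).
χ(G) = 3

Clique number ω(G) = 2 (lower bound: χ ≥ ω).
Odd cycle [16, 22, 11, 15, 14] needs 3 colors (χ ≥ 3).
The coloring below uses 3 colors, so χ(G) = 3.
A valid 3-coloring: color 1: [2, 9, 11, 16, 19]; color 2: [1, 3, 15, 17, 22]; color 3: [14, 23].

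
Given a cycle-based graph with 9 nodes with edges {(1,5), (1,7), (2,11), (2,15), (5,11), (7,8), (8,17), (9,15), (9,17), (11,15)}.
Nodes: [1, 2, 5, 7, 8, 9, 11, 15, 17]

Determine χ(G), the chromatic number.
Clique number ω(G) = 3 (lower bound: χ ≥ ω).
The clique on [2, 11, 15] has size 3, forcing χ ≥ 3, and the coloring below uses 3 colors, so χ(G) = 3.
A valid 3-coloring: color 1: [1, 8, 9, 11]; color 2: [5, 7, 15, 17]; color 3: [2].

χ(G) = 3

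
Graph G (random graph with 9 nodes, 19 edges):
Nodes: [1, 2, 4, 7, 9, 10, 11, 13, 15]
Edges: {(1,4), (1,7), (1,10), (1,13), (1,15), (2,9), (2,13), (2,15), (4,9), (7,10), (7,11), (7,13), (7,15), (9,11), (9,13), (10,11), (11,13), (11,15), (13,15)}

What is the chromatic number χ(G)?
χ(G) = 4

Clique number ω(G) = 4 (lower bound: χ ≥ ω).
The clique on [1, 7, 13, 15] has size 4, forcing χ ≥ 4, and the coloring below uses 4 colors, so χ(G) = 4.
A valid 4-coloring: color 1: [4, 10, 13]; color 2: [7, 9]; color 3: [1, 2, 11]; color 4: [15].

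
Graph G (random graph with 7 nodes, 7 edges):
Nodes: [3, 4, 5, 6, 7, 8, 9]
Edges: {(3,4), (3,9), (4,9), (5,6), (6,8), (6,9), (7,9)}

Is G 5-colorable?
A valid 5-coloring: color 1: [5, 8, 9]; color 2: [3, 6, 7]; color 3: [4].
(χ(G) = 3 ≤ 5.)

Yes, G is 5-colorable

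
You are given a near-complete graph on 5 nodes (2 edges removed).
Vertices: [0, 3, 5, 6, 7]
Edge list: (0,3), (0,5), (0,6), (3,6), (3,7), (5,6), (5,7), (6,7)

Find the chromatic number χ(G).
χ(G) = 3

Clique number ω(G) = 3 (lower bound: χ ≥ ω).
The clique on [0, 3, 6] has size 3, forcing χ ≥ 3, and the coloring below uses 3 colors, so χ(G) = 3.
A valid 3-coloring: color 1: [6]; color 2: [0, 7]; color 3: [3, 5].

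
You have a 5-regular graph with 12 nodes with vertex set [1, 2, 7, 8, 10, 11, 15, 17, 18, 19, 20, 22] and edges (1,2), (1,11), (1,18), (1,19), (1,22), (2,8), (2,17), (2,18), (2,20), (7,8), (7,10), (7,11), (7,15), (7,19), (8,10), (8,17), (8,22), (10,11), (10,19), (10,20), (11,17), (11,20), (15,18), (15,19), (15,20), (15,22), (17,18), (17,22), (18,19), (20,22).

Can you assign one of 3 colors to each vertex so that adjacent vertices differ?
Suppose a proper 3-coloring c exists. The clique [1, 2, 18] takes 3 distinct colors; by symmetry let c(1) = 1, c(2) = 2, c(18) = 3.
- Vertex 17: neighbors [2, 18] already have colors [2, 3] ⇒ c(17) = 1.
- Vertex 8: neighbors [17, 2] already have colors [1, 2] ⇒ c(8) = 3.
- Vertex 19: neighbors [1, 18] already have colors [1, 3] ⇒ c(19) = 2.
- Vertex 7: neighbors [19, 8] already have colors [2, 3] ⇒ c(7) = 1.
- Vertex 10: neighbors [7, 19, 8] already have colors [1, 2, 3] — all 3 colors blocked. Contradiction.
The forced assignments end in a contradiction, so G has no proper 3-coloring (χ ≥ 4).

No, G is not 3-colorable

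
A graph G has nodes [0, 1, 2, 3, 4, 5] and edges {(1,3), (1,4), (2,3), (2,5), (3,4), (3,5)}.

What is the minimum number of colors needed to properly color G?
Clique number ω(G) = 3 (lower bound: χ ≥ ω).
The clique on [1, 3, 4] has size 3, forcing χ ≥ 3, and the coloring below uses 3 colors, so χ(G) = 3.
A valid 3-coloring: color 1: [0, 3]; color 2: [2, 4]; color 3: [1, 5].

χ(G) = 3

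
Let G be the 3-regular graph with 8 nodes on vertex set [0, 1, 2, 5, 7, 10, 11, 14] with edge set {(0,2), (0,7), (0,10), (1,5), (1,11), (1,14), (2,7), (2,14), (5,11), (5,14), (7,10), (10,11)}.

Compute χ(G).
Clique number ω(G) = 3 (lower bound: χ ≥ ω).
The clique on [0, 7, 10] has size 3, forcing χ ≥ 3, and the coloring below uses 3 colors, so χ(G) = 3.
A valid 3-coloring: color 1: [1, 2, 10]; color 2: [7, 11, 14]; color 3: [0, 5].

χ(G) = 3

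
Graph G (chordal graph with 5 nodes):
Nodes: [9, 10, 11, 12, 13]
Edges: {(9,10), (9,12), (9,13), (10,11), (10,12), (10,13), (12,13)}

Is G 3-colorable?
No, G is not 3-colorable

The clique on vertices [9, 10, 12, 13] has size 4 > 3, so it alone needs 4 colors.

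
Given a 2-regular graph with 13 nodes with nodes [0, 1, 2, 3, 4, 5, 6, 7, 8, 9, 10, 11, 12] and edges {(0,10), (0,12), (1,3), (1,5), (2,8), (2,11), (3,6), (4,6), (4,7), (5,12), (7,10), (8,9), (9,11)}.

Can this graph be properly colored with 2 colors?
Odd cycle [6, 4, 7, 10, 0, 12, 5, 1, 3] needs 3 colors (χ ≥ 3).
Hence χ(G) ≥ 3 > 2, so no proper 2-coloring exists.

No, G is not 2-colorable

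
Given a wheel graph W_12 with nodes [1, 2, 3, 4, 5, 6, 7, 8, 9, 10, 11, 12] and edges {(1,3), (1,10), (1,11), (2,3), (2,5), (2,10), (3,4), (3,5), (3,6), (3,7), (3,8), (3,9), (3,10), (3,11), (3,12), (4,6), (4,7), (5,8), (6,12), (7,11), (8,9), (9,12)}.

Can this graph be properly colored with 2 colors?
No, G is not 2-colorable

The clique on vertices [1, 3, 10] has size 3 > 2, so it alone needs 3 colors.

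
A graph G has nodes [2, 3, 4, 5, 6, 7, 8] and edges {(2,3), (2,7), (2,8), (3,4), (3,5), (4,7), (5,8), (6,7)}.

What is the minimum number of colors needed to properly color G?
χ(G) = 2

Clique number ω(G) = 2 (lower bound: χ ≥ ω).
The graph is bipartite (no odd cycle), so 2 colors suffice: χ(G) = 2.
A valid 2-coloring: color 1: [2, 4, 5, 6]; color 2: [3, 7, 8].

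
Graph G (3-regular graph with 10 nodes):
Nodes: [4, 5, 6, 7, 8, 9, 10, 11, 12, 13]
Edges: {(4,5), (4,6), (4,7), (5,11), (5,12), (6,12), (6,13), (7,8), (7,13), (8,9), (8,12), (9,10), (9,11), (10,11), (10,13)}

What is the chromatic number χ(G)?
Clique number ω(G) = 3 (lower bound: χ ≥ ω).
The clique on [9, 10, 11] has size 3, forcing χ ≥ 3, and the coloring below uses 3 colors, so χ(G) = 3.
A valid 3-coloring: color 1: [7, 10, 12]; color 2: [4, 8, 11, 13]; color 3: [5, 6, 9].

χ(G) = 3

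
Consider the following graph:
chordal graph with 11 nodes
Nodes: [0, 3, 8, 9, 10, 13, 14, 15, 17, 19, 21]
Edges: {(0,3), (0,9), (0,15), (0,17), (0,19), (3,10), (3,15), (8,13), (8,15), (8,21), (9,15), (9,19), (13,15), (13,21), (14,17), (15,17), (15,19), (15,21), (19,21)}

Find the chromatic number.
Clique number ω(G) = 4 (lower bound: χ ≥ ω).
The clique on [0, 9, 15, 19] has size 4, forcing χ ≥ 4, and the coloring below uses 4 colors, so χ(G) = 4.
A valid 4-coloring: color 1: [10, 14, 15]; color 2: [0, 21]; color 3: [3, 8, 17, 19]; color 4: [9, 13].

χ(G) = 4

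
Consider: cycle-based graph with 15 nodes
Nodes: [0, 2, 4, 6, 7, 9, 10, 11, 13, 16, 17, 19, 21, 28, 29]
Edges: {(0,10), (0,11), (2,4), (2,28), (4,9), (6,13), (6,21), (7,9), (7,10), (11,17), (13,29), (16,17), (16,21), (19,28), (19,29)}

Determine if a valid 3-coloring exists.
A valid 3-coloring: color 1: [2, 6, 9, 10, 11, 16, 29]; color 2: [0, 4, 7, 13, 17, 21, 28]; color 3: [19].
(χ(G) = 3 ≤ 3.)

Yes, G is 3-colorable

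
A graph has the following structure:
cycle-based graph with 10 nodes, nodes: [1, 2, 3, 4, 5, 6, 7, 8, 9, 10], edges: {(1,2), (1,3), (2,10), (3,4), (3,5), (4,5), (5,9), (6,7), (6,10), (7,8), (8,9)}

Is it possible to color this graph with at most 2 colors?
No, G is not 2-colorable

The clique on vertices [3, 4, 5] has size 3 > 2, so it alone needs 3 colors.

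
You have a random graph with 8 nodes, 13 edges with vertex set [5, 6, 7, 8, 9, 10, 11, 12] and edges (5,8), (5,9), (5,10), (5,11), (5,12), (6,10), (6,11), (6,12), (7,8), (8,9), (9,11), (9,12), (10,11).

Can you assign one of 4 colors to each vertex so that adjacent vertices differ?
A valid 4-coloring: color 1: [5, 6, 7]; color 2: [8, 11, 12]; color 3: [9, 10].
(χ(G) = 3 ≤ 4.)

Yes, G is 4-colorable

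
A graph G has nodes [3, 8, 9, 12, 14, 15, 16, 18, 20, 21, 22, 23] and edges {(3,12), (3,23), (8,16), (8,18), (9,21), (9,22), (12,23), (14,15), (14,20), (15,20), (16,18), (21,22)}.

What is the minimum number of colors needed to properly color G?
Clique number ω(G) = 3 (lower bound: χ ≥ ω).
The clique on [3, 12, 23] has size 3, forcing χ ≥ 3, and the coloring below uses 3 colors, so χ(G) = 3.
A valid 3-coloring: color 1: [3, 8, 9, 15]; color 2: [18, 20, 21, 23]; color 3: [12, 14, 16, 22].

χ(G) = 3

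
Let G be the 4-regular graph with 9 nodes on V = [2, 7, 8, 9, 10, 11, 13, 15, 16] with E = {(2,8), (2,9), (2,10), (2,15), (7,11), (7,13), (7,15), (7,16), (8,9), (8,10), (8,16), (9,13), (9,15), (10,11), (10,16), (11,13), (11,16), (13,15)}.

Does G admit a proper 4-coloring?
Yes, G is 4-colorable

A valid 4-coloring: color 1: [7, 9, 10]; color 2: [8, 11, 15]; color 3: [2, 13, 16].
(χ(G) = 3 ≤ 4.)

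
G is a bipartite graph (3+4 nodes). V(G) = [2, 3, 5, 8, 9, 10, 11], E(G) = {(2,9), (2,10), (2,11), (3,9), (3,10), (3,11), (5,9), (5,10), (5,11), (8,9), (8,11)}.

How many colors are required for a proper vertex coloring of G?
Clique number ω(G) = 2 (lower bound: χ ≥ ω).
The graph is bipartite (no odd cycle), so 2 colors suffice: χ(G) = 2.
A valid 2-coloring: color 1: [9, 10, 11]; color 2: [2, 3, 5, 8].

χ(G) = 2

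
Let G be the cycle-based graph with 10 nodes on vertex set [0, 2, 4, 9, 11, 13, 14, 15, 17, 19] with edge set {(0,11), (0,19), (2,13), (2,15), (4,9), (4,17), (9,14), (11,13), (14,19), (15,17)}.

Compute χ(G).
χ(G) = 2

Clique number ω(G) = 2 (lower bound: χ ≥ ω).
The graph is bipartite (no odd cycle), so 2 colors suffice: χ(G) = 2.
A valid 2-coloring: color 1: [2, 9, 11, 17, 19]; color 2: [0, 4, 13, 14, 15].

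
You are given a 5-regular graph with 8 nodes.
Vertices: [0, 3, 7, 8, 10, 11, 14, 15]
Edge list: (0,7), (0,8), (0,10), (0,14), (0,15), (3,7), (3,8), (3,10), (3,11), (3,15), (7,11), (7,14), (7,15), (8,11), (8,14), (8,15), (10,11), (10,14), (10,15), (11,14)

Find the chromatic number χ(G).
Clique number ω(G) = 3 (lower bound: χ ≥ ω).
Odd cycle [3, 11, 14, 0, 15] needs 3 colors (χ ≥ 3).
Vertex 7 is adjacent to every vertex of [0, 3, 11, 14, 15], which already need 3 colors among themselves, so 7 needs a new color (χ ≥ 4).
The coloring below uses 4 colors, so χ(G) = 4.
A valid 4-coloring: color 1: [7, 8, 10]; color 2: [0, 11]; color 3: [3, 14]; color 4: [15].

χ(G) = 4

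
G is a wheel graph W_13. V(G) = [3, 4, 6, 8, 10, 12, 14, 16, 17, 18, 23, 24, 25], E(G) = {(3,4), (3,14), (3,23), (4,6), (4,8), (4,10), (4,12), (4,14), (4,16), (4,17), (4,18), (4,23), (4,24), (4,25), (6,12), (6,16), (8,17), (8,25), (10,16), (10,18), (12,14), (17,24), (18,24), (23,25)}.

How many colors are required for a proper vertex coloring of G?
χ(G) = 3

Clique number ω(G) = 3 (lower bound: χ ≥ ω).
The clique on [3, 4, 14] has size 3, forcing χ ≥ 3, and the coloring below uses 3 colors, so χ(G) = 3.
A valid 3-coloring: color 1: [4]; color 2: [3, 12, 16, 17, 18, 25]; color 3: [6, 8, 10, 14, 23, 24].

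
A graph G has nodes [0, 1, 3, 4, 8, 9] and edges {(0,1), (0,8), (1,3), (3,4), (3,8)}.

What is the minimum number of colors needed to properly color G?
Clique number ω(G) = 2 (lower bound: χ ≥ ω).
The graph is bipartite (no odd cycle), so 2 colors suffice: χ(G) = 2.
A valid 2-coloring: color 1: [0, 3, 9]; color 2: [1, 4, 8].

χ(G) = 2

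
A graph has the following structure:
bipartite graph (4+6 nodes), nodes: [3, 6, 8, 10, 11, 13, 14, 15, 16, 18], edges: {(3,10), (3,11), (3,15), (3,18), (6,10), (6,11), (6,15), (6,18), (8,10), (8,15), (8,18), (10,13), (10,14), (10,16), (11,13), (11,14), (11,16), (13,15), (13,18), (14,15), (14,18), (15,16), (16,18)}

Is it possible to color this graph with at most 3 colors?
A valid 3-coloring: color 1: [10, 11, 15, 18]; color 2: [3, 6, 8, 13, 14, 16].
(χ(G) = 2 ≤ 3.)

Yes, G is 3-colorable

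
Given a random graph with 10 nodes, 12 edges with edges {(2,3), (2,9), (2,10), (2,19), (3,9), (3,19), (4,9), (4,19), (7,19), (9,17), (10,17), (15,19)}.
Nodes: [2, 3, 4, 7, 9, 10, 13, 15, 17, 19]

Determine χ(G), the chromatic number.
Clique number ω(G) = 3 (lower bound: χ ≥ ω).
The clique on [2, 3, 9] has size 3, forcing χ ≥ 3, and the coloring below uses 3 colors, so χ(G) = 3.
A valid 3-coloring: color 1: [9, 10, 13, 19]; color 2: [2, 4, 7, 15, 17]; color 3: [3].

χ(G) = 3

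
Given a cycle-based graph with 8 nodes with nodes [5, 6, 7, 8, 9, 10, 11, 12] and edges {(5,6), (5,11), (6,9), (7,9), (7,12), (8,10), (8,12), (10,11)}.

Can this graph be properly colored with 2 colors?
A valid 2-coloring: color 1: [5, 9, 10, 12]; color 2: [6, 7, 8, 11].
(χ(G) = 2 ≤ 2.)

Yes, G is 2-colorable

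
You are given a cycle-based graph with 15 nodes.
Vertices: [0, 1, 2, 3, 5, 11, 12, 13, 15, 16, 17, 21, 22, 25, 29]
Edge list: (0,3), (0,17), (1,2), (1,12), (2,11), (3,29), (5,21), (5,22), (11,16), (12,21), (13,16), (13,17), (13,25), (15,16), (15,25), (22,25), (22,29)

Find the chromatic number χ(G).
χ(G) = 3

Clique number ω(G) = 2 (lower bound: χ ≥ ω).
Odd cycle [13, 17, 0, 3, 29, 22, 25] needs 3 colors (χ ≥ 3).
The coloring below uses 3 colors, so χ(G) = 3.
A valid 3-coloring: color 1: [2, 3, 5, 12, 16, 17, 25]; color 2: [0, 1, 11, 13, 15, 21, 22]; color 3: [29].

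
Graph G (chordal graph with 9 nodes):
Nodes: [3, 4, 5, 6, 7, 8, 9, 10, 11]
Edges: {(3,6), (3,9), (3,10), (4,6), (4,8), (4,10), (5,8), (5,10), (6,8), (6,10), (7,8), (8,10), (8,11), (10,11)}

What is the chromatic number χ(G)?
χ(G) = 4

Clique number ω(G) = 4 (lower bound: χ ≥ ω).
The clique on [4, 6, 8, 10] has size 4, forcing χ ≥ 4, and the coloring below uses 4 colors, so χ(G) = 4.
A valid 4-coloring: color 1: [7, 9, 10]; color 2: [3, 8]; color 3: [5, 6, 11]; color 4: [4].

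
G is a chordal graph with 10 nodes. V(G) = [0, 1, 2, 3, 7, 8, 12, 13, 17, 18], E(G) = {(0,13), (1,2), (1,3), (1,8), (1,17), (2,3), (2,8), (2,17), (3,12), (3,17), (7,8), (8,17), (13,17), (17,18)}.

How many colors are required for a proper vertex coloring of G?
Clique number ω(G) = 4 (lower bound: χ ≥ ω).
The clique on [1, 2, 8, 17] has size 4, forcing χ ≥ 4, and the coloring below uses 4 colors, so χ(G) = 4.
A valid 4-coloring: color 1: [0, 7, 12, 17]; color 2: [1, 13, 18]; color 3: [2]; color 4: [3, 8].

χ(G) = 4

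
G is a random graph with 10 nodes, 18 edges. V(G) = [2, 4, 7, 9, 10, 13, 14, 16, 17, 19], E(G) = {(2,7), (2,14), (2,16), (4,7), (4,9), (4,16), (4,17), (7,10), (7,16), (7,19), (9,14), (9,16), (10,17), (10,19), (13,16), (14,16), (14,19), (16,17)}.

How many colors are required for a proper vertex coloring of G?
χ(G) = 4

Clique number ω(G) = 3 (lower bound: χ ≥ ω).
Odd cycle [7, 4, 9, 14, 2] needs 3 colors (χ ≥ 3).
Vertex 16 is adjacent to every vertex of [2, 4, 7, 9, 14], which already need 3 colors among themselves, so 16 needs a new color (χ ≥ 4).
The coloring below uses 4 colors, so χ(G) = 4.
A valid 4-coloring: color 1: [16, 19]; color 2: [7, 13, 14, 17]; color 3: [2, 4, 10]; color 4: [9].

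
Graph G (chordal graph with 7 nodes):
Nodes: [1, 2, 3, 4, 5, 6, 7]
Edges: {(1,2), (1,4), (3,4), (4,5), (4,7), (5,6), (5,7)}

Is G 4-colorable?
Yes, G is 4-colorable

A valid 4-coloring: color 1: [2, 4, 6]; color 2: [1, 3, 5]; color 3: [7].
(χ(G) = 3 ≤ 4.)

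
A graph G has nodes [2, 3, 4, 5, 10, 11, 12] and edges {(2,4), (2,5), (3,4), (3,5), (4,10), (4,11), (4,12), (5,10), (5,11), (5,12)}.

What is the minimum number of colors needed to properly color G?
χ(G) = 2

Clique number ω(G) = 2 (lower bound: χ ≥ ω).
The graph is bipartite (no odd cycle), so 2 colors suffice: χ(G) = 2.
A valid 2-coloring: color 1: [4, 5]; color 2: [2, 3, 10, 11, 12].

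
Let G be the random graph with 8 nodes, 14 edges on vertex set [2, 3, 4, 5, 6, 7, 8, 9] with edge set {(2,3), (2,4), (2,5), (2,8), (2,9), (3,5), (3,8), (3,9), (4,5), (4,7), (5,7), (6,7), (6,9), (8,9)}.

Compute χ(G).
χ(G) = 4

Clique number ω(G) = 4 (lower bound: χ ≥ ω).
The clique on [2, 3, 8, 9] has size 4, forcing χ ≥ 4, and the coloring below uses 4 colors, so χ(G) = 4.
A valid 4-coloring: color 1: [2, 7]; color 2: [5, 9]; color 3: [3, 4, 6]; color 4: [8].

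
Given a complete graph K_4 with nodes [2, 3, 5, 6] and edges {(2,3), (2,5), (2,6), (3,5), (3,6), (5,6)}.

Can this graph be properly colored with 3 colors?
The clique on vertices [2, 3, 5, 6] has size 4 > 3, so it alone needs 4 colors.

No, G is not 3-colorable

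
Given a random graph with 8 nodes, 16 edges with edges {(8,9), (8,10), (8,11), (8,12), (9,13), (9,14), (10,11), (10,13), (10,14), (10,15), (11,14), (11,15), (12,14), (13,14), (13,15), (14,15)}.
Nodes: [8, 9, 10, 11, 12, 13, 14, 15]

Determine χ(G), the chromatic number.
χ(G) = 4

Clique number ω(G) = 4 (lower bound: χ ≥ ω).
The clique on [10, 11, 14, 15] has size 4, forcing χ ≥ 4, and the coloring below uses 4 colors, so χ(G) = 4.
A valid 4-coloring: color 1: [8, 14]; color 2: [9, 10, 12]; color 3: [15]; color 4: [11, 13].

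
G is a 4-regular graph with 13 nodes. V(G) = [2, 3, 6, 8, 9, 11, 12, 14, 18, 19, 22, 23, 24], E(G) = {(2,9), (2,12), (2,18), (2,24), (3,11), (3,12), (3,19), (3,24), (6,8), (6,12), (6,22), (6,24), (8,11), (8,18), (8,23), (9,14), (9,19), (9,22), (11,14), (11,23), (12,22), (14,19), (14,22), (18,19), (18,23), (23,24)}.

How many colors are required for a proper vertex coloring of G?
Clique number ω(G) = 3 (lower bound: χ ≥ ω).
The clique on [6, 12, 22] has size 3, forcing χ ≥ 3, and the coloring below uses 3 colors, so χ(G) = 3.
A valid 3-coloring: color 1: [2, 3, 6, 14, 23]; color 2: [8, 19, 22, 24]; color 3: [9, 11, 12, 18].

χ(G) = 3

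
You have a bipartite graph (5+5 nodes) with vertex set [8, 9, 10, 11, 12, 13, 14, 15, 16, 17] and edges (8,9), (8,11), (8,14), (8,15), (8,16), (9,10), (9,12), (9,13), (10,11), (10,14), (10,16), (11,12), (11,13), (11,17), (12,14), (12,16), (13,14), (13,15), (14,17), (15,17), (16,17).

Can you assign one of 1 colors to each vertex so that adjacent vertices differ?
Edge (8,9) forces its endpoints to differ, so 1 color is not enough.

No, G is not 1-colorable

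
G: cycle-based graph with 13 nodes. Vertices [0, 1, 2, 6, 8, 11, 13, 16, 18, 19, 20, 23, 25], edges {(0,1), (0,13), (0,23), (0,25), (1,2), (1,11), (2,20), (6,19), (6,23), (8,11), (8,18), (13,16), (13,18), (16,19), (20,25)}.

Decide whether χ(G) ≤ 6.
A valid 6-coloring: color 1: [0, 6, 11, 16, 18, 20]; color 2: [1, 8, 13, 19, 23, 25]; color 3: [2].
(χ(G) = 3 ≤ 6.)

Yes, G is 6-colorable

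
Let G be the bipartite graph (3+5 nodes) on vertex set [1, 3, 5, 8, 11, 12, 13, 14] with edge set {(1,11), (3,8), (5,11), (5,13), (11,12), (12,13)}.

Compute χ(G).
χ(G) = 2

Clique number ω(G) = 2 (lower bound: χ ≥ ω).
The graph is bipartite (no odd cycle), so 2 colors suffice: χ(G) = 2.
A valid 2-coloring: color 1: [8, 11, 13, 14]; color 2: [1, 3, 5, 12].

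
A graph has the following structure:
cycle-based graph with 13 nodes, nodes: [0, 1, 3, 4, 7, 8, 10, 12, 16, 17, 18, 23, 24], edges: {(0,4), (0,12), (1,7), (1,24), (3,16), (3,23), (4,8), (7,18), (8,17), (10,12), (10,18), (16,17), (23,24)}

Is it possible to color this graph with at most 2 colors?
Odd cycle [18, 7, 1, 24, 23, 3, 16, 17, 8, 4, 0, 12, 10] needs 3 colors (χ ≥ 3).
Hence χ(G) ≥ 3 > 2, so no proper 2-coloring exists.

No, G is not 2-colorable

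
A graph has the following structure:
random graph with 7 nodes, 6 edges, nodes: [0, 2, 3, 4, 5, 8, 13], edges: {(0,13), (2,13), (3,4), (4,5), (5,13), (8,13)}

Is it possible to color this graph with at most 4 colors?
A valid 4-coloring: color 1: [4, 13]; color 2: [0, 2, 3, 5, 8].
(χ(G) = 2 ≤ 4.)

Yes, G is 4-colorable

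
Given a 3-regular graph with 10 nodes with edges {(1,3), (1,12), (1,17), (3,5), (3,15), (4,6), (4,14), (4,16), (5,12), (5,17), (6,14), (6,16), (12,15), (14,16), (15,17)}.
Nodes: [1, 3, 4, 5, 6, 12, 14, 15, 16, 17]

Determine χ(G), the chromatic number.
χ(G) = 4

Clique number ω(G) = 4 (lower bound: χ ≥ ω).
The clique on [4, 6, 14, 16] has size 4, forcing χ ≥ 4, and the coloring below uses 4 colors, so χ(G) = 4.
A valid 4-coloring: color 1: [1, 5, 6, 15]; color 2: [3, 12, 14, 17]; color 3: [16]; color 4: [4].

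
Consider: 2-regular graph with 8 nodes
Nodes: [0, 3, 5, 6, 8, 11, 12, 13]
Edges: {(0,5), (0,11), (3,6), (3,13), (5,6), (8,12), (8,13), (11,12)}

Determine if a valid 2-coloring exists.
A valid 2-coloring: color 1: [0, 6, 12, 13]; color 2: [3, 5, 8, 11].
(χ(G) = 2 ≤ 2.)

Yes, G is 2-colorable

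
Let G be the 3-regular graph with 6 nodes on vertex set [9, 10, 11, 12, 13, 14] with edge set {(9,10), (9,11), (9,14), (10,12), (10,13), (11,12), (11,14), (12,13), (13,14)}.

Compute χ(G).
Clique number ω(G) = 3 (lower bound: χ ≥ ω).
The clique on [9, 11, 14] has size 3, forcing χ ≥ 3, and the coloring below uses 3 colors, so χ(G) = 3.
A valid 3-coloring: color 1: [9, 13]; color 2: [10, 11]; color 3: [12, 14].

χ(G) = 3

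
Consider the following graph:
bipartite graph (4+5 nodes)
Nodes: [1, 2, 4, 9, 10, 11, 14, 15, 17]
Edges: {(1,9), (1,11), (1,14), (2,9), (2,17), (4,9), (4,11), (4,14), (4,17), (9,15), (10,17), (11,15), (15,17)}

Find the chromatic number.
Clique number ω(G) = 2 (lower bound: χ ≥ ω).
The graph is bipartite (no odd cycle), so 2 colors suffice: χ(G) = 2.
A valid 2-coloring: color 1: [9, 11, 14, 17]; color 2: [1, 2, 4, 10, 15].

χ(G) = 2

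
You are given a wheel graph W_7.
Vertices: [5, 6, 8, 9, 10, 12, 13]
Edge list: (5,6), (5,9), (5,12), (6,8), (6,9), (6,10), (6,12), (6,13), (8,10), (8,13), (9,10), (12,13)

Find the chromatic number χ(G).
χ(G) = 3

Clique number ω(G) = 3 (lower bound: χ ≥ ω).
The clique on [6, 8, 10] has size 3, forcing χ ≥ 3, and the coloring below uses 3 colors, so χ(G) = 3.
A valid 3-coloring: color 1: [6]; color 2: [5, 10, 13]; color 3: [8, 9, 12].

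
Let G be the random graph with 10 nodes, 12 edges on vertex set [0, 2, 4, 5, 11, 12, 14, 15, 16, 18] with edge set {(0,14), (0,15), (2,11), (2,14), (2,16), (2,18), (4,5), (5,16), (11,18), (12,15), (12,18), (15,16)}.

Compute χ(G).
Clique number ω(G) = 3 (lower bound: χ ≥ ω).
The clique on [2, 11, 18] has size 3, forcing χ ≥ 3, and the coloring below uses 3 colors, so χ(G) = 3.
A valid 3-coloring: color 1: [2, 5, 15]; color 2: [4, 14, 16, 18]; color 3: [0, 11, 12].

χ(G) = 3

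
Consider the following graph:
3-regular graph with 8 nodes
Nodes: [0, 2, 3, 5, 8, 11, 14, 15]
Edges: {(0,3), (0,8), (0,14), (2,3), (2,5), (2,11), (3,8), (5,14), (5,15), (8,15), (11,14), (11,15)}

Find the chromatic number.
Clique number ω(G) = 3 (lower bound: χ ≥ ω).
The clique on [0, 3, 8] has size 3, forcing χ ≥ 3, and the coloring below uses 3 colors, so χ(G) = 3.
A valid 3-coloring: color 1: [3, 5, 11]; color 2: [2, 8, 14]; color 3: [0, 15].

χ(G) = 3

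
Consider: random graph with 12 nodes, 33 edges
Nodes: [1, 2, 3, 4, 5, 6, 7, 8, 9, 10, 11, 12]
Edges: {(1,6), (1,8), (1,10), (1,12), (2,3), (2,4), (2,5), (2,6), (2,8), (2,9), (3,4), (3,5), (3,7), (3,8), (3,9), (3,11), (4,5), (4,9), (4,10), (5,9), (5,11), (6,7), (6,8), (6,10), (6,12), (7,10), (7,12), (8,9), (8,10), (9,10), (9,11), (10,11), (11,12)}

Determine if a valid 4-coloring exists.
The clique on vertices [2, 3, 4, 5, 9] has size 5 > 4, so it alone needs 5 colors.

No, G is not 4-colorable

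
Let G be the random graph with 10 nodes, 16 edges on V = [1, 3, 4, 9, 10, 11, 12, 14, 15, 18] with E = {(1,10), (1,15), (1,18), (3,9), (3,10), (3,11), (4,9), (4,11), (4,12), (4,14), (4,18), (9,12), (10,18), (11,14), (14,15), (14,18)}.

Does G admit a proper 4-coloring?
A valid 4-coloring: color 1: [1, 3, 4]; color 2: [11, 12, 15, 18]; color 3: [9, 10, 14].
(χ(G) = 3 ≤ 4.)

Yes, G is 4-colorable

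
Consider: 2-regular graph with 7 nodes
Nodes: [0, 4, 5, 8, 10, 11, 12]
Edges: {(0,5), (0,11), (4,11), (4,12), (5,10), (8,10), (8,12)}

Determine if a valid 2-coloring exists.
Odd cycle [5, 10, 8, 12, 4, 11, 0] needs 3 colors (χ ≥ 3).
Hence χ(G) ≥ 3 > 2, so no proper 2-coloring exists.

No, G is not 2-colorable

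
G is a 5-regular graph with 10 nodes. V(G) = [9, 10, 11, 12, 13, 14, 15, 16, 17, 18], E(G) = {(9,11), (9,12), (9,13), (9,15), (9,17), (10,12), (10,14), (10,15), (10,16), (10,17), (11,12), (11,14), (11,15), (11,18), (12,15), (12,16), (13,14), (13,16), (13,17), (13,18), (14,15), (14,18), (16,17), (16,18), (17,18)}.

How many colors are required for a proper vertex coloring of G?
Clique number ω(G) = 4 (lower bound: χ ≥ ω).
The clique on [9, 11, 12, 15] has size 4, forcing χ ≥ 4, and the coloring below uses 4 colors, so χ(G) = 4.
A valid 4-coloring: color 1: [15, 16]; color 2: [10, 11, 13]; color 3: [12, 14, 17]; color 4: [9, 18].

χ(G) = 4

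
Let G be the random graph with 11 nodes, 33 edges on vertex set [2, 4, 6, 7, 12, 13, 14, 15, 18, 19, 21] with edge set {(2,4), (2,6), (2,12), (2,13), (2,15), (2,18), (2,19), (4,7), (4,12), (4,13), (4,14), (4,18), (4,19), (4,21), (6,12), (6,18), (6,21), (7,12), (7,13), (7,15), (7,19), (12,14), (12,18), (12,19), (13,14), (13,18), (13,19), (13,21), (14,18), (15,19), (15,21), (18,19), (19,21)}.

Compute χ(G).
Clique number ω(G) = 5 (lower bound: χ ≥ ω).
The clique on [2, 4, 12, 18, 19] has size 5, forcing χ ≥ 5, and the coloring below uses 5 colors, so χ(G) = 5.
A valid 5-coloring: color 1: [6, 14, 19]; color 2: [4, 15]; color 3: [12, 13]; color 4: [2, 7, 21]; color 5: [18].

χ(G) = 5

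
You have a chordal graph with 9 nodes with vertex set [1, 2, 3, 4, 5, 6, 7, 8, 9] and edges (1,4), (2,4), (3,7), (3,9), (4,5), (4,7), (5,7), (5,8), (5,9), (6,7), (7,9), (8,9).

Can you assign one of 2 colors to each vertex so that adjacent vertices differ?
No, G is not 2-colorable

The clique on vertices [5, 8, 9] has size 3 > 2, so it alone needs 3 colors.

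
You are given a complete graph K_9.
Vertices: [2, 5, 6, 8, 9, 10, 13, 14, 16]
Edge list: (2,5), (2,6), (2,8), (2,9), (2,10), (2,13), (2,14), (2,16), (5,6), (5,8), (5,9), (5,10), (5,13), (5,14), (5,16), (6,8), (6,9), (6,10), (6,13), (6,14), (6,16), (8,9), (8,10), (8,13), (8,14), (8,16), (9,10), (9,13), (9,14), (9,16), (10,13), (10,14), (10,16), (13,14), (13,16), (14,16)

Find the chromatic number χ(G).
χ(G) = 9

Clique number ω(G) = 9 (lower bound: χ ≥ ω).
The clique on [2, 5, 6, 8, 9, 10, 13, 14, 16] has size 9, forcing χ ≥ 9, and the coloring below uses 9 colors, so χ(G) = 9.
A valid 9-coloring: color 1: [16]; color 2: [14]; color 3: [6]; color 4: [2]; color 5: [9]; color 6: [10]; color 7: [5]; color 8: [8]; color 9: [13].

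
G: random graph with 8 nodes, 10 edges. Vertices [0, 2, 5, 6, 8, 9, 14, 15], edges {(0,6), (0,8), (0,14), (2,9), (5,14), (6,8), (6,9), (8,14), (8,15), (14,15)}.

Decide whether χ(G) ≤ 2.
No, G is not 2-colorable

The clique on vertices [0, 8, 14] has size 3 > 2, so it alone needs 3 colors.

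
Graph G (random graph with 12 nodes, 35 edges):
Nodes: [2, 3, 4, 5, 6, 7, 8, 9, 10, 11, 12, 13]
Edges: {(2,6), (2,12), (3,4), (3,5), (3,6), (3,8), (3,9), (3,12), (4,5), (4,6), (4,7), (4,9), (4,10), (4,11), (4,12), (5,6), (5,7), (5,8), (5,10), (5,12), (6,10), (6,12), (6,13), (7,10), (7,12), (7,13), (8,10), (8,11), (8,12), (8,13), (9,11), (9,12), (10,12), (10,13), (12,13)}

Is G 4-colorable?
No, G is not 4-colorable

The clique on vertices [4, 5, 6, 10, 12] has size 5 > 4, so it alone needs 5 colors.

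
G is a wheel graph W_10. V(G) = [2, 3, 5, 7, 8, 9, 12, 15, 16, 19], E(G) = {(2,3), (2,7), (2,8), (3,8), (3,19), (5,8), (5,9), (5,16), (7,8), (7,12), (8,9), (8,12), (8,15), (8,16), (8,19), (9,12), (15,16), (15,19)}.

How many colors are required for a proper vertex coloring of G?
Clique number ω(G) = 3 (lower bound: χ ≥ ω).
Odd cycle [19, 15, 16, 5, 9, 12, 7, 2, 3] needs 3 colors (χ ≥ 3).
Vertex 8 is adjacent to every vertex of [2, 3, 5, 7, 9, 12, 15, 16, 19], which already need 3 colors among themselves, so 8 needs a new color (χ ≥ 4).
The coloring below uses 4 colors, so χ(G) = 4.
A valid 4-coloring: color 1: [8]; color 2: [2, 9, 16, 19]; color 3: [3, 5, 12, 15]; color 4: [7].

χ(G) = 4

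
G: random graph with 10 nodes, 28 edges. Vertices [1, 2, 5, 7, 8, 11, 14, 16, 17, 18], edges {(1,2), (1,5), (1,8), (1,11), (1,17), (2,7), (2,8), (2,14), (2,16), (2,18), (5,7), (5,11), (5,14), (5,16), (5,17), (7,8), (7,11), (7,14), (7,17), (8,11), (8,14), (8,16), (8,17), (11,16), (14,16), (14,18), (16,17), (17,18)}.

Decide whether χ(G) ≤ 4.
A valid 4-coloring: color 1: [5, 8, 18]; color 2: [1, 14]; color 3: [2, 11, 17]; color 4: [7, 16].
(χ(G) = 4 ≤ 4.)

Yes, G is 4-colorable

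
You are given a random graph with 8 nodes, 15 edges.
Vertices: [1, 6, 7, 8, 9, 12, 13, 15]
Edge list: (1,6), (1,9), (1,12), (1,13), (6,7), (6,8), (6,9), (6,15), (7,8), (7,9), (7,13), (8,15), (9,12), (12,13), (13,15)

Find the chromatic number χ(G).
χ(G) = 3

Clique number ω(G) = 3 (lower bound: χ ≥ ω).
The clique on [1, 9, 12] has size 3, forcing χ ≥ 3, and the coloring below uses 3 colors, so χ(G) = 3.
A valid 3-coloring: color 1: [6, 12]; color 2: [8, 9, 13]; color 3: [1, 7, 15].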